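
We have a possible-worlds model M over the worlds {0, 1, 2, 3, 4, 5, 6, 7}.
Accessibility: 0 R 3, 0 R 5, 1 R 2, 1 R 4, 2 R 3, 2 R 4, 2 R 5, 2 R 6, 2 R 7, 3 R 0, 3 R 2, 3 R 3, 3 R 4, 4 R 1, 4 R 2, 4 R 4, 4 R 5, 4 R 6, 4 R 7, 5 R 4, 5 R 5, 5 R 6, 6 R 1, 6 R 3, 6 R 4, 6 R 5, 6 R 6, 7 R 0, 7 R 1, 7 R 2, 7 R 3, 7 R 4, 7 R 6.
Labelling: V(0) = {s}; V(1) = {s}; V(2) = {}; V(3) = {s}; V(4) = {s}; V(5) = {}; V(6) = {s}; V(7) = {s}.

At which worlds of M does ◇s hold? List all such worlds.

0, 1, 2, 3, 4, 5, 6, 7

Let φ = ◇s. Evaluate φ at each world:
  0 (successors {3, 5}): φ is true.
  1 (successors {2, 4}): φ is true.
  2 (successors {3, 4, 5, 6, 7}): φ is true.
  3 (successors {0, 2, 3, 4}): φ is true.
  4 (successors {1, 2, 4, 5, 6, 7}): φ is true.
  5 (successors {4, 5, 6}): φ is true.
  6 (successors {1, 3, 4, 5, 6}): φ is true.
  7 (successors {0, 1, 2, 3, 4, 6}): φ is true.
For instance, at 1:
  At 1: ◇s requires s at some successor in {2, 4}.
    s holds at 4, so ◇s is true at 1.
Satisfying worlds: {0, 1, 2, 3, 4, 5, 6, 7}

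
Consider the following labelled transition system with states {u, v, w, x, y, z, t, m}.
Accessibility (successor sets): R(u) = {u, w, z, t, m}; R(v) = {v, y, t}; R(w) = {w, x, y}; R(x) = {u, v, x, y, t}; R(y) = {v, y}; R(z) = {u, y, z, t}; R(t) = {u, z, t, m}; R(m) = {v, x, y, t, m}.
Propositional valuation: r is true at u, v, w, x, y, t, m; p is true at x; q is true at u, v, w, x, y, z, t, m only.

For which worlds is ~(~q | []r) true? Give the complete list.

Let φ = ~(~q | []r). Evaluate φ at each world:
  u (successors {u, w, z, t, m}): φ is true.
  v (successors {v, y, t}): φ is false.
  w (successors {w, x, y}): φ is false.
  x (successors {u, v, x, y, t}): φ is false.
  y (successors {v, y}): φ is false.
  z (successors {u, y, z, t}): φ is true.
  t (successors {u, z, t, m}): φ is true.
  m (successors {v, x, y, t, m}): φ is false.
For instance, at x:
  At x: ~q | []r is true, so ~(~q | []r) is false.
    At x: ~q is false, []r is true, so ~q | []r is true.
      At x: []r requires r at every successor {u, v, x, y, t}.
        At u: r is true.
        At v: r is true.
        At x: r is true.
        At y: r is true.
        At t: r is true.
      So []r is true at x.
Satisfying worlds: {u, z, t}

u, z, t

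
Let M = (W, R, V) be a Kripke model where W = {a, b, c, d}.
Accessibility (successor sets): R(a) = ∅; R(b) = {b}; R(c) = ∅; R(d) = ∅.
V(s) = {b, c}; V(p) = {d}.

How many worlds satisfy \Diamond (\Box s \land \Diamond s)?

1

Let φ = \Diamond (\Box s \land \Diamond s). Evaluate φ at each world:
  a (successors ∅): φ is false.
  b (successors {b}): φ is true.
  c (successors ∅): φ is false.
  d (successors ∅): φ is false.
For instance, at b:
  At b: \Diamond (\Box s \land \Diamond s) requires \Box s \land \Diamond s at some successor in {b}.
    \Box s \land \Diamond s holds at b, so \Diamond (\Box s \land \Diamond s) is true at b.
      At b: \Box s is true, \Diamond s is true, so \Box s \land \Diamond s is true.
Satisfying worlds: {b}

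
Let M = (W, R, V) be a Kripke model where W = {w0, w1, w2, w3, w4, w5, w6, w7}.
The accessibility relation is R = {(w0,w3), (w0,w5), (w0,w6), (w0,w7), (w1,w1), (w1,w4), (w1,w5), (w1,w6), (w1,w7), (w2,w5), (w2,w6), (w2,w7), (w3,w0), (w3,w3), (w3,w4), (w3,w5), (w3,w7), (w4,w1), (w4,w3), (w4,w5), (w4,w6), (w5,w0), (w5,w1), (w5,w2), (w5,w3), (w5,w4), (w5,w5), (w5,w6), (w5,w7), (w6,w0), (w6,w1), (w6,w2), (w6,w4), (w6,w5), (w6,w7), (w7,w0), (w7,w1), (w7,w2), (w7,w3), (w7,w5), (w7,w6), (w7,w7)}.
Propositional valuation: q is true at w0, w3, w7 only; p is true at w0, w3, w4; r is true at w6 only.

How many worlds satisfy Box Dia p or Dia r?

7

Let φ = Box Dia p or Dia r. Evaluate φ at each world:
  w0 (successors {w3, w5, w6, w7}): φ is true.
  w1 (successors {w1, w4, w5, w6, w7}): φ is true.
  w2 (successors {w5, w6, w7}): φ is true.
  w3 (successors {w0, w3, w4, w5, w7}): φ is true.
  w4 (successors {w1, w3, w5, w6}): φ is true.
  w5 (successors {w0, w1, w2, w3, w4, w5, w6, w7}): φ is true.
  w6 (successors {w0, w1, w2, w4, w5, w7}): φ is false.
  w7 (successors {w0, w1, w2, w3, w5, w6, w7}): φ is true.
For instance, at w6:
  At w6: Box Dia p is false, Dia r is false, so Box Dia p or Dia r is false.
    At w6: Box Dia p requires Dia p at every successor {w0, w1, w2, w4, w5, w7}.
      Dia p fails at w2, so Box Dia p is false at w6.
    At w6: Dia r requires r at some successor in {w0, w1, w2, w4, w5, w7}.
      At w0: r is false.
      At w1: r is false.
      At w2: r is false.
      At w4: r is false.
      At w5: r is false.
      At w7: r is false.
    So Dia r is false at w6.
Satisfying worlds: {w0, w1, w2, w3, w4, w5, w7}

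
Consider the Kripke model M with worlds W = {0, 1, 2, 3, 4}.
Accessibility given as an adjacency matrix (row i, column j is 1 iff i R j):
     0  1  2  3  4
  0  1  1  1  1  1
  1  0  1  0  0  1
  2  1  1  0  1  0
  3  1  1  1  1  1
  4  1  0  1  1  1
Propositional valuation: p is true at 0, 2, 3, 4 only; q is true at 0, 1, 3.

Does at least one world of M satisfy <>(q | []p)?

Yes

Let φ = <>(q | []p). Evaluate φ at each world:
  0 (successors {0, 1, 2, 3, 4}): φ is true.
  1 (successors {1, 4}): φ is true.
  2 (successors {0, 1, 3}): φ is true.
  3 (successors {0, 1, 2, 3, 4}): φ is true.
  4 (successors {0, 2, 3, 4}): φ is true.
Detail at 0 (witness):
  At 0: <>(q | []p) requires q | []p at some successor in {0, 1, 2, 3, 4}.
    q | []p holds at 0, so <>(q | []p) is true at 0.
      At 0: q is true, []p is false, so q | []p is true.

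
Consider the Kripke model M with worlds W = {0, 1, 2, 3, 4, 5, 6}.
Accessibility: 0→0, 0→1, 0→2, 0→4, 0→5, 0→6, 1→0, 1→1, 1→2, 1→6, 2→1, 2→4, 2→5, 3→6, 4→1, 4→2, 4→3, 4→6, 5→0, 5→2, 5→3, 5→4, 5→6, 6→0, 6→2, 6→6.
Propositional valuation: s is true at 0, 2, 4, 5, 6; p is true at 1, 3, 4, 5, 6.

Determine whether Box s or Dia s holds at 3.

Yes

At 3: Box s is true, Dia s is true, so Box s or Dia s is true.
  At 3: Box s requires s at every successor {6}.
    At 6: s is true.
  So Box s is true at 3.
  At 3: Dia s requires s at some successor in {6}.
    s holds at 6, so Dia s is true at 3.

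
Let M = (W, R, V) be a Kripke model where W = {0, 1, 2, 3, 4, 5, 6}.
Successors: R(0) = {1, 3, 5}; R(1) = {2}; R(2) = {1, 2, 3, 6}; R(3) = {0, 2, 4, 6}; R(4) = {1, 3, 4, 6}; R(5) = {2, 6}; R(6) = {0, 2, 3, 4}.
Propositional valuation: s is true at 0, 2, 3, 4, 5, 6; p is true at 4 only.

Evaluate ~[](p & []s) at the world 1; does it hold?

Yes

At 1: [](p & []s) is false, so ~[](p & []s) is true.
  At 1: [](p & []s) requires p & []s at every successor {2}.
    p & []s fails at 2, so [](p & []s) is false at 1.
      At 2: p is false, []s is false, so p & []s is false.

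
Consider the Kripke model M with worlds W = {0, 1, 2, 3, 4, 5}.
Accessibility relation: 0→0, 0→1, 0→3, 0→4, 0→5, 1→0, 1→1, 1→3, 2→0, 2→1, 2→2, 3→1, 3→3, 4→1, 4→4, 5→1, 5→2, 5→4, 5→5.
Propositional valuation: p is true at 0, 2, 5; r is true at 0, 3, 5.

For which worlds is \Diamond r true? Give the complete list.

0, 1, 2, 3, 5

Let φ = \Diamond r. Evaluate φ at each world:
  0 (successors {0, 1, 3, 4, 5}): φ is true.
  1 (successors {0, 1, 3}): φ is true.
  2 (successors {0, 1, 2}): φ is true.
  3 (successors {1, 3}): φ is true.
  4 (successors {1, 4}): φ is false.
  5 (successors {1, 2, 4, 5}): φ is true.
For instance, at 2:
  At 2: \Diamond r requires r at some successor in {0, 1, 2}.
    r holds at 0, so \Diamond r is true at 2.
Satisfying worlds: {0, 1, 2, 3, 5}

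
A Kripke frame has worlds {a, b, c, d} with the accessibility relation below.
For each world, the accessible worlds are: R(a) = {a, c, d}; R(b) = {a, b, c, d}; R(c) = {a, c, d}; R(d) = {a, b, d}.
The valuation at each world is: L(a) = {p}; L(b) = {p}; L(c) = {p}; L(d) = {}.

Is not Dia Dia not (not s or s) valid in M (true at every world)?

Let φ = not Dia Dia not (not s or s). Evaluate φ at each world:
  a (successors {a, c, d}): φ is true.
  b (successors {a, b, c, d}): φ is true.
  c (successors {a, c, d}): φ is true.
  d (successors {a, b, d}): φ is true.
For instance, at a:
  At a: Dia Dia not (not s or s) is false, so not Dia Dia not (not s or s) is true.
    At a: Dia Dia not (not s or s) requires Dia not (not s or s) at some successor in {a, c, d}.
      At a: Dia not (not s or s) is false.
      At c: Dia not (not s or s) is false.
      At d: Dia not (not s or s) is false.
    So Dia Dia not (not s or s) is false at a.

Yes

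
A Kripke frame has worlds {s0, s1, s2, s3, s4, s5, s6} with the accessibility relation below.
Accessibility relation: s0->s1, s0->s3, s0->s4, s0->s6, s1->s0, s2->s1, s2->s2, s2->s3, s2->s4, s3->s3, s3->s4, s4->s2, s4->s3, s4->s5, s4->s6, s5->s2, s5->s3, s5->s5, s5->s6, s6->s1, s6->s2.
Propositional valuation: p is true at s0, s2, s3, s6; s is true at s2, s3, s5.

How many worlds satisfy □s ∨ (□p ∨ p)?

5

Let φ = □s ∨ (□p ∨ p). Evaluate φ at each world:
  s0 (successors {s1, s3, s4, s6}): φ is true.
  s1 (successors {s0}): φ is true.
  s2 (successors {s1, s2, s3, s4}): φ is true.
  s3 (successors {s3, s4}): φ is true.
  s4 (successors {s2, s3, s5, s6}): φ is false.
  s5 (successors {s2, s3, s5, s6}): φ is false.
  s6 (successors {s1, s2}): φ is true.
For instance, at s0:
  At s0: □s is false, □p ∨ p is true, so □s ∨ (□p ∨ p) is true.
    At s0: □s requires s at every successor {s1, s3, s4, s6}.
      s fails at s1, so □s is false at s0.
    At s0: □p is false, p is true, so □p ∨ p is true.
      At s0: □p requires p at every successor {s1, s3, s4, s6}.
        p fails at s1, so □p is false at s0.
Satisfying worlds: {s0, s1, s2, s3, s6}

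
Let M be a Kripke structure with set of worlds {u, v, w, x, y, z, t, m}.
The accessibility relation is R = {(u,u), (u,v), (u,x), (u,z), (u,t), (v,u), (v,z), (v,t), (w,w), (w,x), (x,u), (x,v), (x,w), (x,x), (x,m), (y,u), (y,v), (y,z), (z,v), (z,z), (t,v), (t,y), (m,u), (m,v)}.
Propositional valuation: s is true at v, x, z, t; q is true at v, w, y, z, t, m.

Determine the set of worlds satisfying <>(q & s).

Let φ = <>(q & s). Evaluate φ at each world:
  u (successors {u, v, x, z, t}): φ is true.
  v (successors {u, z, t}): φ is true.
  w (successors {w, x}): φ is false.
  x (successors {u, v, w, x, m}): φ is true.
  y (successors {u, v, z}): φ is true.
  z (successors {v, z}): φ is true.
  t (successors {v, y}): φ is true.
  m (successors {u, v}): φ is true.
For instance, at w:
  At w: <>(q & s) requires q & s at some successor in {w, x}.
    At w: q & s is false.
    At x: q & s is false.
  So <>(q & s) is false at w.
Satisfying worlds: {u, v, x, y, z, t, m}

u, v, x, y, z, t, m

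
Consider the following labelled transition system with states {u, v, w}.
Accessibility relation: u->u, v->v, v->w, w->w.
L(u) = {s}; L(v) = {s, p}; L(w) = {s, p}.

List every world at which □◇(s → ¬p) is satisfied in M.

Let φ = □◇(s → ¬p). Evaluate φ at each world:
  u (successors {u}): φ is true.
  v (successors {v, w}): φ is false.
  w (successors {w}): φ is false.
For instance, at u:
  At u: □◇(s → ¬p) requires ◇(s → ¬p) at every successor {u}.
      At u: ◇(s → ¬p) requires s → ¬p at some successor in {u}.
        s → ¬p holds at u, so ◇(s → ¬p) is true at u.
  So □◇(s → ¬p) is true at u.
Satisfying worlds: {u}

u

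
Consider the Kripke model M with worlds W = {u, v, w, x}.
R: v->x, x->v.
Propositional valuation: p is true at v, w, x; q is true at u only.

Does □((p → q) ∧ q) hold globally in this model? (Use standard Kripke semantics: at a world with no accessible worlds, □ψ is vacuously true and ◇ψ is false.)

No

Recall that □ψ holds at a world iff ψ holds at every accessible world, and ◇ψ holds iff ψ holds at some accessible world.
Let φ = □((p → q) ∧ q). Evaluate φ at each world:
  u (successors ∅): φ is true.
  v (successors {x}): φ is false.
  w (successors ∅): φ is true.
  x (successors {v}): φ is false.
Detail at v (counterexample):
  At v: □((p → q) ∧ q) requires (p → q) ∧ q at every successor {x}.
    (p → q) ∧ q fails at x, so □((p → q) ∧ q) is false at v.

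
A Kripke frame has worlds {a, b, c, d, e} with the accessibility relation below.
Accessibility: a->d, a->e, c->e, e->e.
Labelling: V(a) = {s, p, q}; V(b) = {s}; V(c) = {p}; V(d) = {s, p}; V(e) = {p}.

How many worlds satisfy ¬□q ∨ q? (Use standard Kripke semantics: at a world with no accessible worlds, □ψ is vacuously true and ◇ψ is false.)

Recall that □ψ holds at a world iff ψ holds at every accessible world, and ◇ψ holds iff ψ holds at some accessible world.
Let φ = ¬□q ∨ q. Evaluate φ at each world:
  a (successors {d, e}): φ is true.
  b (successors ∅): φ is false.
  c (successors {e}): φ is true.
  d (successors ∅): φ is false.
  e (successors {e}): φ is true.
For instance, at a:
  At a: ¬□q is true, q is true, so ¬□q ∨ q is true.
    At a: □q is false, so ¬□q is true.
      At a: □q requires q at every successor {d, e}.
        q fails at d, so □q is false at a.
Satisfying worlds: {a, c, e}

3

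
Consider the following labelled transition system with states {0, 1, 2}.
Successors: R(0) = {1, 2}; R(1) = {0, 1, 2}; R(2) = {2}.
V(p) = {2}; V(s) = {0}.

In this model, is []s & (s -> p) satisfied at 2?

At 2: []s is false, s -> p is true, so []s & (s -> p) is false.
  At 2: []s requires s at every successor {2}.
    s fails at 2, so []s is false at 2.

No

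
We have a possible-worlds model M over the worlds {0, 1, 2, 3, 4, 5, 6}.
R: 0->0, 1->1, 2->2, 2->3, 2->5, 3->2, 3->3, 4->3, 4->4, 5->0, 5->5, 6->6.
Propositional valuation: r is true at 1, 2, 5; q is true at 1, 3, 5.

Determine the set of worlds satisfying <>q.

Let φ = <>q. Evaluate φ at each world:
  0 (successors {0}): φ is false.
  1 (successors {1}): φ is true.
  2 (successors {2, 3, 5}): φ is true.
  3 (successors {2, 3}): φ is true.
  4 (successors {3, 4}): φ is true.
  5 (successors {0, 5}): φ is true.
  6 (successors {6}): φ is false.
For instance, at 3:
  At 3: <>q requires q at some successor in {2, 3}.
    q holds at 3, so <>q is true at 3.
Satisfying worlds: {1, 2, 3, 4, 5}

1, 2, 3, 4, 5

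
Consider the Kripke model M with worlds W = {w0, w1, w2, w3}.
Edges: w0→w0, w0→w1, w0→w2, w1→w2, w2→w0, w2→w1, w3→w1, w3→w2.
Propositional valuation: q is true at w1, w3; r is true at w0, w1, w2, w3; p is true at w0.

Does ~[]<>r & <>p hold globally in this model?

No

Let φ = ~[]<>r & <>p. Evaluate φ at each world:
  w0 (successors {w0, w1, w2}): φ is false.
  w1 (successors {w2}): φ is false.
  w2 (successors {w0, w1}): φ is false.
  w3 (successors {w1, w2}): φ is false.
Detail at w0 (counterexample):
  At w0: ~[]<>r is false, <>p is true, so ~[]<>r & <>p is false.
    At w0: []<>r is true, so ~[]<>r is false.
      At w0: []<>r requires <>r at every successor {w0, w1, w2}.
        At w0: <>r is true.
        At w1: <>r is true.
        At w2: <>r is true.
      So []<>r is true at w0.
    At w0: <>p requires p at some successor in {w0, w1, w2}.
      p holds at w0, so <>p is true at w0.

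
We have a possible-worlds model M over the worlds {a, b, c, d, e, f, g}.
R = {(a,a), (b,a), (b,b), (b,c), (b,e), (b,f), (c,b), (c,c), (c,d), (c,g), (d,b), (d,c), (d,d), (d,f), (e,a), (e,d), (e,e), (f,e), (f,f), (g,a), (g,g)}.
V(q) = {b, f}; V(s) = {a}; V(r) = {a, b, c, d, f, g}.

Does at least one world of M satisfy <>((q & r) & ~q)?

No

Let φ = <>((q & r) & ~q). Evaluate φ at each world:
  a (successors {a}): φ is false.
  b (successors {a, b, c, e, f}): φ is false.
  c (successors {b, c, d, g}): φ is false.
  d (successors {b, c, d, f}): φ is false.
  e (successors {a, d, e}): φ is false.
  f (successors {e, f}): φ is false.
  g (successors {a, g}): φ is false.
For instance, at c:
  At c: <>((q & r) & ~q) requires (q & r) & ~q at some successor in {b, c, d, g}.
    At b: (q & r) & ~q is false.
    At c: (q & r) & ~q is false.
    At d: (q & r) & ~q is false.
    At g: (q & r) & ~q is false.
  So <>((q & r) & ~q) is false at c.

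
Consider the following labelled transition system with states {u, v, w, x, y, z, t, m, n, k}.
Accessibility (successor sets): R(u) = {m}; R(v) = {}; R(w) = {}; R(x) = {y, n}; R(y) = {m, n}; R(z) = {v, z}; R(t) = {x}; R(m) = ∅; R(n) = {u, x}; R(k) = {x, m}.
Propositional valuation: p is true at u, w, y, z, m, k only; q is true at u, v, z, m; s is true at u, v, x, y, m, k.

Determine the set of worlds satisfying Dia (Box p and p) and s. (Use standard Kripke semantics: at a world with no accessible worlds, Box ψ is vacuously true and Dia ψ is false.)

Let φ = Dia (Box p and p) and s. Evaluate φ at each world:
  u (successors {m}): φ is true.
  v (successors ∅): φ is false.
  w (successors ∅): φ is false.
  x (successors {y, n}): φ is false.
  y (successors {m, n}): φ is true.
  z (successors {v, z}): φ is false.
  t (successors {x}): φ is false.
  m (successors ∅): φ is false.
  n (successors {u, x}): φ is false.
  k (successors {x, m}): φ is true.
For instance, at t:
  At t: Dia (Box p and p) is false, s is false, so Dia (Box p and p) and s is false.
    At t: Dia (Box p and p) requires Box p and p at some successor in {x}.
      At x: Box p and p is false.
    So Dia (Box p and p) is false at t.
Satisfying worlds: {u, y, k}

u, y, k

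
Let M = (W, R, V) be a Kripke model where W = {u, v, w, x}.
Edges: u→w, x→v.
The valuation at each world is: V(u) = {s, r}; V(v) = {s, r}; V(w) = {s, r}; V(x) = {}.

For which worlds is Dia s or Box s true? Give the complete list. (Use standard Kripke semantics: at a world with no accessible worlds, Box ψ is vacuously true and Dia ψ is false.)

u, v, w, x

Recall that Box ψ holds at a world iff ψ holds at every accessible world, and Dia ψ holds iff ψ holds at some accessible world.
Let φ = Dia s or Box s. Evaluate φ at each world:
  u (successors {w}): φ is true.
  v (successors ∅): φ is true.
  w (successors ∅): φ is true.
  x (successors {v}): φ is true.
For instance, at u:
  At u: Dia s is true, Box s is true, so Dia s or Box s is true.
    At u: Dia s requires s at some successor in {w}.
      s holds at w, so Dia s is true at u.
    At u: Box s requires s at every successor {w}.
      At w: s is true.
    So Box s is true at u.
Satisfying worlds: {u, v, w, x}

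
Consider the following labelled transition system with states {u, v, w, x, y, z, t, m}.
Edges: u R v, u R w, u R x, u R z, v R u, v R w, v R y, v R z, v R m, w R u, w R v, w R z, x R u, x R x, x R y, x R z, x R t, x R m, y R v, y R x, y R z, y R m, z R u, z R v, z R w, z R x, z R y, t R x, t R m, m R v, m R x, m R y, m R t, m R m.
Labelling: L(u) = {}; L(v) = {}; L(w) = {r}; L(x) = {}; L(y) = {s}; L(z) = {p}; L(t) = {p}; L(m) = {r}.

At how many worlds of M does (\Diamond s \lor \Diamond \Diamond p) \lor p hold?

Recall that \Diamond ψ holds at a world iff ψ holds at some accessible world.
Let φ = (\Diamond s \lor \Diamond \Diamond p) \lor p. Evaluate φ at each world:
  u (successors {v, w, x, z}): φ is true.
  v (successors {u, w, y, z, m}): φ is true.
  w (successors {u, v, z}): φ is true.
  x (successors {u, x, y, z, t, m}): φ is true.
  y (successors {v, x, z, m}): φ is true.
  z (successors {u, v, w, x, y}): φ is true.
  t (successors {x, m}): φ is true.
  m (successors {v, x, y, t, m}): φ is true.
For instance, at v:
  At v: \Diamond s \lor \Diamond \Diamond p is true, p is false, so (\Diamond s \lor \Diamond \Diamond p) \lor p is true.
    At v: \Diamond s is true, \Diamond \Diamond p is true, so \Diamond s \lor \Diamond \Diamond p is true.
      At v: \Diamond s requires s at some successor in {u, w, y, z, m}.
        s holds at y, so \Diamond s is true at v.
      At v: \Diamond \Diamond p requires \Diamond p at some successor in {u, w, y, z, m}.
        \Diamond p holds at u, so \Diamond \Diamond p is true at v.
Satisfying worlds: {u, v, w, x, y, z, t, m}

8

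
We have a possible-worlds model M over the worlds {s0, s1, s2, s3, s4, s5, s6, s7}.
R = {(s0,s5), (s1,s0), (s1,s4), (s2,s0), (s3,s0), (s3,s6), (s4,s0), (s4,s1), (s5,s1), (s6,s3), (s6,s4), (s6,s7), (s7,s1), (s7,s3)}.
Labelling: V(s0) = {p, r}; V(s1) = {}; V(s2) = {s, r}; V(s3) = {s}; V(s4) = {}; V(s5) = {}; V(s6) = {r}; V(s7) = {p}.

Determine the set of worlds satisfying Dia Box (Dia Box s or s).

Let φ = Dia Box (Dia Box s or s). Evaluate φ at each world:
  s0 (successors {s5}): φ is false.
  s1 (successors {s0, s4}): φ is false.
  s2 (successors {s0}): φ is false.
  s3 (successors {s0, s6}): φ is false.
  s4 (successors {s0, s1}): φ is false.
  s5 (successors {s1}): φ is false.
  s6 (successors {s3, s4, s7}): φ is false.
  s7 (successors {s1, s3}): φ is false.
For instance, at s2:
  At s2: Dia Box (Dia Box s or s) requires Box (Dia Box s or s) at some successor in {s0}.
    At s0: Box (Dia Box s or s) is false.
  So Dia Box (Dia Box s or s) is false at s2.
Satisfying worlds: none.

none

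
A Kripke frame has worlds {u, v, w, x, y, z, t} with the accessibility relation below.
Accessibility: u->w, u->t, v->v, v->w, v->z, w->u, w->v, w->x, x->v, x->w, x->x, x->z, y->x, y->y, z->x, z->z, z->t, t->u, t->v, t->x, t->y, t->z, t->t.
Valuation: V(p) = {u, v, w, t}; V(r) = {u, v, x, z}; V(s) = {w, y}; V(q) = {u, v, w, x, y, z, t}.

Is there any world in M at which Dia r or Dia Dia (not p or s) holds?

Recall that Dia ψ holds at a world iff ψ holds at some accessible world.
Let φ = Dia r or Dia Dia (not p or s). Evaluate φ at each world:
  u (successors {w, t}): φ is true.
  v (successors {v, w, z}): φ is true.
  w (successors {u, v, x}): φ is true.
  x (successors {v, w, x, z}): φ is true.
  y (successors {x, y}): φ is true.
  z (successors {x, z, t}): φ is true.
  t (successors {u, v, x, y, z, t}): φ is true.
Detail at u (witness):
  At u: Dia r is false, Dia Dia (not p or s) is true, so Dia r or Dia Dia (not p or s) is true.
    At u: Dia r requires r at some successor in {w, t}.
      At w: r is false.
      At t: r is false.
    So Dia r is false at u.
    At u: Dia Dia (not p or s) requires Dia (not p or s) at some successor in {w, t}.
      Dia (not p or s) holds at w, so Dia Dia (not p or s) is true at u.

Yes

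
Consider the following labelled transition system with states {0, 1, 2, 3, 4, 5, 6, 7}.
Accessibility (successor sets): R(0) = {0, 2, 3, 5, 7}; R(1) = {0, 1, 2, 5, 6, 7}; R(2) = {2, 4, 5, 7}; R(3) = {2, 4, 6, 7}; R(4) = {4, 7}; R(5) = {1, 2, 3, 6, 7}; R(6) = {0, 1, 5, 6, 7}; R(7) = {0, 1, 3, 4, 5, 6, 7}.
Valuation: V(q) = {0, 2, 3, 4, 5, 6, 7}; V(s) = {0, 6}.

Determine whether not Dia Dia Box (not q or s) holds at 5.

Yes

At 5: Dia Dia Box (not q or s) is false, so not Dia Dia Box (not q or s) is true.
  At 5: Dia Dia Box (not q or s) requires Dia Box (not q or s) at some successor in {1, 2, 3, 6, 7}.
    At 1: Dia Box (not q or s) is false.
    At 2: Dia Box (not q or s) is false.
    At 3: Dia Box (not q or s) is false.
    At 6: Dia Box (not q or s) is false.
    At 7: Dia Box (not q or s) is false.
  So Dia Dia Box (not q or s) is false at 5.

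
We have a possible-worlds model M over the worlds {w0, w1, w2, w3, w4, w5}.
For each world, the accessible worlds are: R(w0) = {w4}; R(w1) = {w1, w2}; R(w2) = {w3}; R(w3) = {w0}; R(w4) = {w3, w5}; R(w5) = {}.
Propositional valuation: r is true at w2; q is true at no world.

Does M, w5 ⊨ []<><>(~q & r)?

Yes

Recall that []ψ holds at a world iff ψ holds at every accessible world, and <>ψ holds iff ψ holds at some accessible world.
At w5: no accessible worlds, so []<><>(~q & r) holds vacuously.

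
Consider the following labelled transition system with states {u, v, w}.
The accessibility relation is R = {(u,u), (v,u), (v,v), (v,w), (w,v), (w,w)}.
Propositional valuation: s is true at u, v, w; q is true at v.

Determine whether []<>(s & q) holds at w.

Yes

At w: []<>(s & q) requires <>(s & q) at every successor {v, w}.
    At v: <>(s & q) requires s & q at some successor in {u, v, w}.
      s & q holds at v, so <>(s & q) is true at v.
    At w: <>(s & q) requires s & q at some successor in {v, w}.
      s & q holds at v, so <>(s & q) is true at w.
So []<>(s & q) is true at w.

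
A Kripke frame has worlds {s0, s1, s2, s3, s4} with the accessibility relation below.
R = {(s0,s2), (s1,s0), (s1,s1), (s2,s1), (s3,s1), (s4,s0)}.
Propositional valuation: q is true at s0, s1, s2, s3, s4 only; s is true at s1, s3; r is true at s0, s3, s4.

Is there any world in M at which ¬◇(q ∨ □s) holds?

Let φ = ¬◇(q ∨ □s). Evaluate φ at each world:
  s0 (successors {s2}): φ is false.
  s1 (successors {s0, s1}): φ is false.
  s2 (successors {s1}): φ is false.
  s3 (successors {s1}): φ is false.
  s4 (successors {s0}): φ is false.
For instance, at s0:
  At s0: ◇(q ∨ □s) is true, so ¬◇(q ∨ □s) is false.
    At s0: ◇(q ∨ □s) requires q ∨ □s at some successor in {s2}.
      q ∨ □s holds at s2, so ◇(q ∨ □s) is true at s0.

No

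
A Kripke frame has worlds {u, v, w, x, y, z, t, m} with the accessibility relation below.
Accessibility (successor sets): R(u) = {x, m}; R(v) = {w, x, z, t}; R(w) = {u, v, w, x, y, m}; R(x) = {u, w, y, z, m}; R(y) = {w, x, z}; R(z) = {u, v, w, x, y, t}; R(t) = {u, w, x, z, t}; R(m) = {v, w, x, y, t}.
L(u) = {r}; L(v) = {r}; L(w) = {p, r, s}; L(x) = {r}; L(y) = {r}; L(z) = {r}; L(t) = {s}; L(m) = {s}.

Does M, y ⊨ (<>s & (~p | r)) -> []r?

Yes

Recall that []ψ holds at a world iff ψ holds at every accessible world, and <>ψ holds iff ψ holds at some accessible world.
At y: <>s & (~p | r) is true, []r is true, so (<>s & (~p | r)) -> []r is true.
  At y: <>s is true, ~p | r is true, so <>s & (~p | r) is true.
    At y: <>s requires s at some successor in {w, x, z}.
      s holds at w, so <>s is true at y.
  At y: []r requires r at every successor {w, x, z}.
    At w: r is true.
    At x: r is true.
    At z: r is true.
  So []r is true at y.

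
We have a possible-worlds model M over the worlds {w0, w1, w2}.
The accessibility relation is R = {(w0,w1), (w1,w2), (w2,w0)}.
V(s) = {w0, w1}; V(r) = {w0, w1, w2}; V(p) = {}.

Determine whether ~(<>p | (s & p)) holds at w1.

Yes

At w1: <>p | (s & p) is false, so ~(<>p | (s & p)) is true.
  At w1: <>p is false, s & p is false, so <>p | (s & p) is false.
    At w1: <>p requires p at some successor in {w2}.
      At w2: p is false.
    So <>p is false at w1.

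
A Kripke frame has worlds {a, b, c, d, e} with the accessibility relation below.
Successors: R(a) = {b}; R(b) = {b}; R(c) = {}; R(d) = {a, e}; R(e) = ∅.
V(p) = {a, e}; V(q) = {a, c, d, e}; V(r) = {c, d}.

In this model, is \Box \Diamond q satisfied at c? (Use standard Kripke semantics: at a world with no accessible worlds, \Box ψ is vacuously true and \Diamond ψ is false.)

Yes

Recall that \Box ψ holds at a world iff ψ holds at every accessible world, and \Diamond ψ holds iff ψ holds at some accessible world.
At c: no accessible worlds, so \Box \Diamond q holds vacuously.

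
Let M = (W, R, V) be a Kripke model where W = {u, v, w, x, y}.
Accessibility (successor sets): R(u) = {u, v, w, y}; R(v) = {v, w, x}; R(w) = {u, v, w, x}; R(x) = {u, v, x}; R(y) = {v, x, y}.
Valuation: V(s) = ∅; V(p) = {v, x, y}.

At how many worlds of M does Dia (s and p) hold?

Recall that Dia ψ holds at a world iff ψ holds at some accessible world.
Let φ = Dia (s and p). Evaluate φ at each world:
  u (successors {u, v, w, y}): φ is false.
  v (successors {v, w, x}): φ is false.
  w (successors {u, v, w, x}): φ is false.
  x (successors {u, v, x}): φ is false.
  y (successors {v, x, y}): φ is false.
For instance, at v:
  At v: Dia (s and p) requires s and p at some successor in {v, w, x}.
    At v: s and p is false.
    At w: s and p is false.
    At x: s and p is false.
  So Dia (s and p) is false at v.
Satisfying worlds: none.

0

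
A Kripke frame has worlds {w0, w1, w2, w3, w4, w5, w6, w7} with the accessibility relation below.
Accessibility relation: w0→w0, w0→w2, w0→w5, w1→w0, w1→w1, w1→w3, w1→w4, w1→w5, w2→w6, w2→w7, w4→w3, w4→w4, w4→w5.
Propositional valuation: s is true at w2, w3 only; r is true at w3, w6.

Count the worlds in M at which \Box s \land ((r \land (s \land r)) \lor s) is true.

Let φ = \Box s \land ((r \land (s \land r)) \lor s). Evaluate φ at each world:
  w0 (successors {w0, w2, w5}): φ is false.
  w1 (successors {w0, w1, w3, w4, w5}): φ is false.
  w2 (successors {w6, w7}): φ is false.
  w3 (successors ∅): φ is true.
  w4 (successors {w3, w4, w5}): φ is false.
  w5 (successors ∅): φ is false.
  w6 (successors ∅): φ is false.
  w7 (successors ∅): φ is false.
For instance, at w2:
  At w2: \Box s is false, (r \land (s \land r)) \lor s is true, so \Box s \land ((r \land (s \land r)) \lor s) is false.
    At w2: \Box s requires s at every successor {w6, w7}.
      s fails at w6, so \Box s is false at w2.
Satisfying worlds: {w3}

1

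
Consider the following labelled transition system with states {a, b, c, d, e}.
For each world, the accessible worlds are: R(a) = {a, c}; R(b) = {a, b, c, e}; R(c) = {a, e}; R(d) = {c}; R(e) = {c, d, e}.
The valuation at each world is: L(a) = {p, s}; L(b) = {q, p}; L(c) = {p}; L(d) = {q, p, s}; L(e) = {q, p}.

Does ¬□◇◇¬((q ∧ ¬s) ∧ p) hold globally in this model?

Let φ = ¬□◇◇¬((q ∧ ¬s) ∧ p). Evaluate φ at each world:
  a (successors {a, c}): φ is false.
  b (successors {a, b, c, e}): φ is false.
  c (successors {a, e}): φ is false.
  d (successors {c}): φ is false.
  e (successors {c, d, e}): φ is false.
Detail at a (counterexample):
  At a: □◇◇¬((q ∧ ¬s) ∧ p) is true, so ¬□◇◇¬((q ∧ ¬s) ∧ p) is false.
    At a: □◇◇¬((q ∧ ¬s) ∧ p) requires ◇◇¬((q ∧ ¬s) ∧ p) at every successor {a, c}.
      At a: ◇◇¬((q ∧ ¬s) ∧ p) is true.
      At c: ◇◇¬((q ∧ ¬s) ∧ p) is true.
    So □◇◇¬((q ∧ ¬s) ∧ p) is true at a.

No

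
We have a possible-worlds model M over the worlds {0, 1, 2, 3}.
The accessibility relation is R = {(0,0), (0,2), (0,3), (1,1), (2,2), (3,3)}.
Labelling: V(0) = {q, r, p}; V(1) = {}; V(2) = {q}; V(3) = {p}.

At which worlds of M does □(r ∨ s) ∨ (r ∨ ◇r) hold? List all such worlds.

0

Recall that □ψ holds at a world iff ψ holds at every accessible world, and ◇ψ holds iff ψ holds at some accessible world.
Let φ = □(r ∨ s) ∨ (r ∨ ◇r). Evaluate φ at each world:
  0 (successors {0, 2, 3}): φ is true.
  1 (successors {1}): φ is false.
  2 (successors {2}): φ is false.
  3 (successors {3}): φ is false.
For instance, at 1:
  At 1: □(r ∨ s) is false, r ∨ ◇r is false, so □(r ∨ s) ∨ (r ∨ ◇r) is false.
    At 1: □(r ∨ s) requires r ∨ s at every successor {1}.
      r ∨ s fails at 1, so □(r ∨ s) is false at 1.
    At 1: r is false, ◇r is false, so r ∨ ◇r is false.
      At 1: ◇r requires r at some successor in {1}.
        At 1: r is false.
      So ◇r is false at 1.
Satisfying worlds: {0}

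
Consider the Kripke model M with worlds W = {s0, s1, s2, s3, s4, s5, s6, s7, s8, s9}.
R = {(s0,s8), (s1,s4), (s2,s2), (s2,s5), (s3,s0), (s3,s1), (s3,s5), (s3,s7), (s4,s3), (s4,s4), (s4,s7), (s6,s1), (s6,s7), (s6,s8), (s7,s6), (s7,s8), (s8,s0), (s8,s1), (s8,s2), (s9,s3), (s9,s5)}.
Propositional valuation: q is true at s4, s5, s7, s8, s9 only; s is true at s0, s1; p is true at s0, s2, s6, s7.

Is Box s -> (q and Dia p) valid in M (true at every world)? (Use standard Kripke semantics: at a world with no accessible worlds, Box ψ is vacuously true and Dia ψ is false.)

Let φ = Box s -> (q and Dia p). Evaluate φ at each world:
  s0 (successors {s8}): φ is true.
  s1 (successors {s4}): φ is true.
  s2 (successors {s2, s5}): φ is true.
  s3 (successors {s0, s1, s5, s7}): φ is true.
  s4 (successors {s3, s4, s7}): φ is true.
  s5 (successors ∅): φ is false.
  s6 (successors {s1, s7, s8}): φ is true.
  s7 (successors {s6, s8}): φ is true.
  s8 (successors {s0, s1, s2}): φ is true.
  s9 (successors {s3, s5}): φ is true.
Detail at s5 (counterexample):
  At s5: Box s is true, q and Dia p is false, so Box s -> (q and Dia p) is false.
    At s5: no accessible worlds, so Box s holds vacuously.
    At s5: q is true, Dia p is false, so q and Dia p is false.
      At s5: no accessible worlds, so Dia p is false.

No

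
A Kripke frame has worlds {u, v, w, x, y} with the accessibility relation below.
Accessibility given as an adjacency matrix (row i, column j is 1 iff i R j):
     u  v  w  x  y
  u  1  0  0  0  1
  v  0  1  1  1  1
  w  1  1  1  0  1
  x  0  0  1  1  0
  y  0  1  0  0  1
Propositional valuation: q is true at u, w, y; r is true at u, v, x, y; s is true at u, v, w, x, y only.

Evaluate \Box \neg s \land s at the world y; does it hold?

No

At y: \Box \neg s is false, s is true, so \Box \neg s \land s is false.
  At y: \Box \neg s requires \neg s at every successor {v, y}.
    \neg s fails at v, so \Box \neg s is false at y.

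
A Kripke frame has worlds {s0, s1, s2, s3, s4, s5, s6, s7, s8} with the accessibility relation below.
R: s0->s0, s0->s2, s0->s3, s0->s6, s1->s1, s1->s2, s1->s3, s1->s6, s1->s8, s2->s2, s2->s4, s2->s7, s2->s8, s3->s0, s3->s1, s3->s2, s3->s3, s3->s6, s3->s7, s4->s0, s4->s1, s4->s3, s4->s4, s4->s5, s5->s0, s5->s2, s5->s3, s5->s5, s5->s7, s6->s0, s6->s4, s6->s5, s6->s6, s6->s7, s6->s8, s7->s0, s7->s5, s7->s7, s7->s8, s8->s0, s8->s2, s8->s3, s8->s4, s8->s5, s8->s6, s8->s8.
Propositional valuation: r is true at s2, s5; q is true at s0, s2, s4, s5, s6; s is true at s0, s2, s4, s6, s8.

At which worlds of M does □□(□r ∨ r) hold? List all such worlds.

Let φ = □□(□r ∨ r). Evaluate φ at each world:
  s0 (successors {s0, s2, s3, s6}): φ is false.
  s1 (successors {s1, s2, s3, s6, s8}): φ is false.
  s2 (successors {s2, s4, s7, s8}): φ is false.
  s3 (successors {s0, s1, s2, s3, s6, s7}): φ is false.
  s4 (successors {s0, s1, s3, s4, s5}): φ is false.
  s5 (successors {s0, s2, s3, s5, s7}): φ is false.
  s6 (successors {s0, s4, s5, s6, s7, s8}): φ is false.
  s7 (successors {s0, s5, s7, s8}): φ is false.
  s8 (successors {s0, s2, s3, s4, s5, s6, s8}): φ is false.
For instance, at s7:
  At s7: □□(□r ∨ r) requires □(□r ∨ r) at every successor {s0, s5, s7, s8}.
    □(□r ∨ r) fails at s0, so □□(□r ∨ r) is false at s7.
      At s0: □(□r ∨ r) requires □r ∨ r at every successor {s0, s2, s3, s6}.
        □r ∨ r fails at s0, so □(□r ∨ r) is false at s0.
Satisfying worlds: none.

none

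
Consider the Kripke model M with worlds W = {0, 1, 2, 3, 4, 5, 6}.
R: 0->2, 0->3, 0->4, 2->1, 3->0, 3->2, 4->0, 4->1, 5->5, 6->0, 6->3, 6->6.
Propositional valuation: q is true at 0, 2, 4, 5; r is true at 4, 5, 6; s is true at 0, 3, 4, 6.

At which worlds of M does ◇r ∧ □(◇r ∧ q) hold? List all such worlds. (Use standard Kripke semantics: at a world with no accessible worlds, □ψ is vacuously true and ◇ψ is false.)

5

Let φ = ◇r ∧ □(◇r ∧ q). Evaluate φ at each world:
  0 (successors {2, 3, 4}): φ is false.
  1 (successors ∅): φ is false.
  2 (successors {1}): φ is false.
  3 (successors {0, 2}): φ is false.
  4 (successors {0, 1}): φ is false.
  5 (successors {5}): φ is true.
  6 (successors {0, 3, 6}): φ is false.
For instance, at 5:
  At 5: ◇r is true, □(◇r ∧ q) is true, so ◇r ∧ □(◇r ∧ q) is true.
    At 5: ◇r requires r at some successor in {5}.
      r holds at 5, so ◇r is true at 5.
    At 5: □(◇r ∧ q) requires ◇r ∧ q at every successor {5}.
      At 5: ◇r ∧ q is true.
    So □(◇r ∧ q) is true at 5.
Satisfying worlds: {5}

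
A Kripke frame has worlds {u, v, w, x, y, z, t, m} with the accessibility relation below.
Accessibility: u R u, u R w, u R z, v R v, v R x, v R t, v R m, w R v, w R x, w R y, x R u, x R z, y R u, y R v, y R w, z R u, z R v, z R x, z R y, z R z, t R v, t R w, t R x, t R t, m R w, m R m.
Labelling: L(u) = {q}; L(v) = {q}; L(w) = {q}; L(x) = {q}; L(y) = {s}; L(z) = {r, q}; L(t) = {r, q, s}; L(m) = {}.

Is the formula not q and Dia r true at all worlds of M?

No

Let φ = not q and Dia r. Evaluate φ at each world:
  u (successors {u, w, z}): φ is false.
  v (successors {v, x, t, m}): φ is false.
  w (successors {v, x, y}): φ is false.
  x (successors {u, z}): φ is false.
  y (successors {u, v, w}): φ is false.
  z (successors {u, v, x, y, z}): φ is false.
  t (successors {v, w, x, t}): φ is false.
  m (successors {w, m}): φ is false.
Detail at u (counterexample):
  At u: not q is false, Dia r is true, so not q and Dia r is false.
    At u: Dia r requires r at some successor in {u, w, z}.
      r holds at z, so Dia r is true at u.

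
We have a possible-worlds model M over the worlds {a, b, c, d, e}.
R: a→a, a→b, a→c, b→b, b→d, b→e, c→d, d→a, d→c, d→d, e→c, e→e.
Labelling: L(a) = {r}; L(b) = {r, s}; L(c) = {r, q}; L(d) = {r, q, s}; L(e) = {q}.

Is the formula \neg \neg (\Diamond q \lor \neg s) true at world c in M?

Yes

At c: \neg (\Diamond q \lor \neg s) is false, so \neg \neg (\Diamond q \lor \neg s) is true.
  At c: \Diamond q \lor \neg s is true, so \neg (\Diamond q \lor \neg s) is false.
    At c: \Diamond q is true, \neg s is true, so \Diamond q \lor \neg s is true.
      At c: \Diamond q requires q at some successor in {d}.
        q holds at d, so \Diamond q is true at c.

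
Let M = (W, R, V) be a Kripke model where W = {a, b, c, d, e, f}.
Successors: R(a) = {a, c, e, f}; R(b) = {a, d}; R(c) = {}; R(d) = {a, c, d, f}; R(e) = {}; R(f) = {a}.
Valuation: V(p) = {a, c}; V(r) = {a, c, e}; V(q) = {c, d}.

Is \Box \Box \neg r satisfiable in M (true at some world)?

Let φ = \Box \Box \neg r. Evaluate φ at each world:
  a (successors {a, c, e, f}): φ is false.
  b (successors {a, d}): φ is false.
  c (successors ∅): φ is true.
  d (successors {a, c, d, f}): φ is false.
  e (successors ∅): φ is true.
  f (successors {a}): φ is false.
Detail at c (witness):
  At c: no accessible worlds, so \Box \Box \neg r holds vacuously.

Yes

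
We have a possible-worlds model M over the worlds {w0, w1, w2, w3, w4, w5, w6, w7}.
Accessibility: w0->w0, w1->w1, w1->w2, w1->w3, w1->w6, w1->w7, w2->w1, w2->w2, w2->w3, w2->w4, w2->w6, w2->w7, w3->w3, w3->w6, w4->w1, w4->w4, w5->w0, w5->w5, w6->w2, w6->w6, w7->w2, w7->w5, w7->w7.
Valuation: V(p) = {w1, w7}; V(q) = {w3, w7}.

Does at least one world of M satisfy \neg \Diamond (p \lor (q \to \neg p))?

Let φ = \neg \Diamond (p \lor (q \to \neg p)). Evaluate φ at each world:
  w0 (successors {w0}): φ is false.
  w1 (successors {w1, w2, w3, w6, w7}): φ is false.
  w2 (successors {w1, w2, w3, w4, w6, w7}): φ is false.
  w3 (successors {w3, w6}): φ is false.
  w4 (successors {w1, w4}): φ is false.
  w5 (successors {w0, w5}): φ is false.
  w6 (successors {w2, w6}): φ is false.
  w7 (successors {w2, w5, w7}): φ is false.
For instance, at w2:
  At w2: \Diamond (p \lor (q \to \neg p)) is true, so \neg \Diamond (p \lor (q \to \neg p)) is false.
    At w2: \Diamond (p \lor (q \to \neg p)) requires p \lor (q \to \neg p) at some successor in {w1, w2, w3, w4, w6, w7}.
      p \lor (q \to \neg p) holds at w1, so \Diamond (p \lor (q \to \neg p)) is true at w2.

No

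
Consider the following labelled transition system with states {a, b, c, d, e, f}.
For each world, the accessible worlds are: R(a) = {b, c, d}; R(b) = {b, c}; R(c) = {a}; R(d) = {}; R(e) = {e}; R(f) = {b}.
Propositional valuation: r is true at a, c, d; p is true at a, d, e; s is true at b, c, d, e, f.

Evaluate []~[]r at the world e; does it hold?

Yes

At e: []~[]r requires ~[]r at every successor {e}.
    At e: []r is false, so ~[]r is true.
      At e: []r requires r at every successor {e}.
        r fails at e, so []r is false at e.
So []~[]r is true at e.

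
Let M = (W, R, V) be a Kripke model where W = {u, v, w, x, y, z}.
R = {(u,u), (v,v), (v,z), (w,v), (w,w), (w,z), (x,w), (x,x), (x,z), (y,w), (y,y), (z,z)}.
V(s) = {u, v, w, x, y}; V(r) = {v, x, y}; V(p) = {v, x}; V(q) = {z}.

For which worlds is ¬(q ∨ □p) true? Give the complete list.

u, v, w, x, y

Recall that □ψ holds at a world iff ψ holds at every accessible world, and ◇ψ holds iff ψ holds at some accessible world.
Let φ = ¬(q ∨ □p). Evaluate φ at each world:
  u (successors {u}): φ is true.
  v (successors {v, z}): φ is true.
  w (successors {v, w, z}): φ is true.
  x (successors {w, x, z}): φ is true.
  y (successors {w, y}): φ is true.
  z (successors {z}): φ is false.
For instance, at v:
  At v: q ∨ □p is false, so ¬(q ∨ □p) is true.
    At v: q is false, □p is false, so q ∨ □p is false.
      At v: □p requires p at every successor {v, z}.
        p fails at z, so □p is false at v.
Satisfying worlds: {u, v, w, x, y}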